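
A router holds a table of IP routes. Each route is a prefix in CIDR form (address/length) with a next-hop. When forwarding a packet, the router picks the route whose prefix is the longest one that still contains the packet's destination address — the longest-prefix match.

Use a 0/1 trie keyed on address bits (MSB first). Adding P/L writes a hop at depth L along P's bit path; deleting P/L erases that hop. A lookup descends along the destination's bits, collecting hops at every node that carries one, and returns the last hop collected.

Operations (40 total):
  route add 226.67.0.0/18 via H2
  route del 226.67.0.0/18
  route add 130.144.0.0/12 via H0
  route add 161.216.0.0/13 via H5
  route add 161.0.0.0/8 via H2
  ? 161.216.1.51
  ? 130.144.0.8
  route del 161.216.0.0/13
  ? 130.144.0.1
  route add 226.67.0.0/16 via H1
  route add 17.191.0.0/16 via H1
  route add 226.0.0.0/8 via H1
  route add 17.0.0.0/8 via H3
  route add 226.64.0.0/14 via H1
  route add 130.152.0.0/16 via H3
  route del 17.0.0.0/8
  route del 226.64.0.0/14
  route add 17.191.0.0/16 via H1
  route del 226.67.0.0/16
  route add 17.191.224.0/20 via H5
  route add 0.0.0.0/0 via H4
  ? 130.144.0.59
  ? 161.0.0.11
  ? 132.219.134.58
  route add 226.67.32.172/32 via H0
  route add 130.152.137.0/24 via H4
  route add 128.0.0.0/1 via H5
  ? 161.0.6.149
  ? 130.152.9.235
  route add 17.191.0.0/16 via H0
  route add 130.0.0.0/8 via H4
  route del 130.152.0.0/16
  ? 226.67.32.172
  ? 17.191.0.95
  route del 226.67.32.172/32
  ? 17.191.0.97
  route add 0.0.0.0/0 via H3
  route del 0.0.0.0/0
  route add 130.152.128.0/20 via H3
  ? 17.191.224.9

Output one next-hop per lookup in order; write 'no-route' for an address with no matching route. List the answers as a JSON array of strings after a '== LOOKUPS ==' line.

Process each operation:
  add 226.67.0.0/18 -> H2 at depth 18
  - 226.67.0.0/18 clear@18
  add 130.144.0.0/12 -> H0 at depth 12
  add 161.216.0.0/13 -> H5 at depth 13
  add 161.0.0.0/8 -> H2 at depth 8
  lookup 161.216.1.51: bits 1010000111011 walk d0:-→d1:-→d2:-→d3:-→d4:-→d5:-→d6:-→d7:-→d8:H2→d9:-→d10:-→d11:-→d12:-→d13:H5 -> H5
  lookup 130.144.0.8: bits 100000101001 walk d0:-→d1:-→d2:-→d3:-→d4:-→d5:-→d6:-→d7:-→d8:-→d9:-→d10:-→d11:-→d12:H0 -> H0
  - 161.216.0.0/13 clear@13
  lookup 130.144.0.1: bits 100000101001 walk d0:-→d1:-→d2:-→d3:-→d4:-→d5:-→d6:-→d7:-→d8:-→d9:-→d10:-→d11:-→d12:H0 -> H0
  add 226.67.0.0/16 -> H1 at depth 16
  add 17.191.0.0/16 -> H1 at depth 16
  add 226.0.0.0/8 -> H1 at depth 8
  add 17.0.0.0/8 -> H3 at depth 8
  add 226.64.0.0/14 -> H1 at depth 14
  add 130.152.0.0/16 -> H3 at depth 16
  - 17.0.0.0/8 clear@8
  - 226.64.0.0/14 clear@14
  add 17.191.0.0/16 -> H1 at depth 16
  - 226.67.0.0/16 clear@16
  add 17.191.224.0/20 -> H5 at depth 20
  add 0.0.0.0/0 -> H4 at depth 0
  lookup 130.144.0.59: bits 100000101001 walk d0:H4→d1:-→d2:-→d3:-→d4:-→d5:-→d6:-→d7:-→d8:-→d9:-→d10:-→d11:-→d12:H0 -> H0
  lookup 161.0.0.11: bits 10100001 walk d0:H4→d1:-→d2:-→d3:-→d4:-→d5:-→d6:-→d7:-→d8:H2 -> H2
  lookup 132.219.134.58: bits 10000 walk d0:H4→d1:-→d2:-→d3:-→d4:-→d5:- -> H4
  add 226.67.32.172/32 -> H0 at depth 32
  add 130.152.137.0/24 -> H4 at depth 24
  add 128.0.0.0/1 -> H5 at depth 1
  lookup 161.0.6.149: bits 10100001 walk d0:H4→d1:H5→d2:-→d3:-→d4:-→d5:-→d6:-→d7:-→d8:H2 -> H2
  lookup 130.152.9.235: bits 1000001010011000 walk d0:H4→d1:H5→d2:-→d3:-→d4:-→d5:-→d6:-→d7:-→d8:-→d9:-→d10:-→d11:-→d12:H0→d13:-→d14:-→d15:-→d16:H3 -> H3
  add 17.191.0.0/16 -> H0 at depth 16
  add 130.0.0.0/8 -> H4 at depth 8
  - 130.152.0.0/16 clear@16
  lookup 226.67.32.172: bits 11100010010000110010000010101100 walk d0:H4→d1:H5→d2:-→d3:-→d4:-→d5:-→d6:-→d7:-→d8:H1→d9:-→d10:-→d11:-→d12:-→d13:-→d14:-→d15:-→d16:-→d17:-→d18:-→d19:-→d20:-→d21:-→d22:-→d23:-→d24:-→d25:-→d26:-→d27:-→d28:-→d29:-→d30:-→d31:-→d32:H0 -> H0
  lookup 17.191.0.95: bits 0001000110111111 walk d0:H4→d1:-→d2:-→d3:-→d4:-→d5:-→d6:-→d7:-→d8:-→d9:-→d10:-→d11:-→d12:-→d13:-→d14:-→d15:-→d16:H0 -> H0
  - 226.67.32.172/32 clear@32
  lookup 17.191.0.97: bits 0001000110111111 walk d0:H4→d1:-→d2:-→d3:-→d4:-→d5:-→d6:-→d7:-→d8:-→d9:-→d10:-→d11:-→d12:-→d13:-→d14:-→d15:-→d16:H0 -> H0
  add 0.0.0.0/0 -> H3 at depth 0
  - 0.0.0.0/0 clear@0
  add 130.152.128.0/20 -> H3 at depth 20
  lookup 17.191.224.9: bits 00010001101111111110 walk d0:-→d1:-→d2:-→d3:-→d4:-→d5:-→d6:-→d7:-→d8:-→d9:-→d10:-→d11:-→d12:-→d13:-→d14:-→d15:-→d16:H0→d17:-→d18:-→d19:-→d20:H5 -> H5

== LOOKUPS ==
["H5","H0","H0","H0","H2","H4","H2","H3","H0","H0","H0","H5"]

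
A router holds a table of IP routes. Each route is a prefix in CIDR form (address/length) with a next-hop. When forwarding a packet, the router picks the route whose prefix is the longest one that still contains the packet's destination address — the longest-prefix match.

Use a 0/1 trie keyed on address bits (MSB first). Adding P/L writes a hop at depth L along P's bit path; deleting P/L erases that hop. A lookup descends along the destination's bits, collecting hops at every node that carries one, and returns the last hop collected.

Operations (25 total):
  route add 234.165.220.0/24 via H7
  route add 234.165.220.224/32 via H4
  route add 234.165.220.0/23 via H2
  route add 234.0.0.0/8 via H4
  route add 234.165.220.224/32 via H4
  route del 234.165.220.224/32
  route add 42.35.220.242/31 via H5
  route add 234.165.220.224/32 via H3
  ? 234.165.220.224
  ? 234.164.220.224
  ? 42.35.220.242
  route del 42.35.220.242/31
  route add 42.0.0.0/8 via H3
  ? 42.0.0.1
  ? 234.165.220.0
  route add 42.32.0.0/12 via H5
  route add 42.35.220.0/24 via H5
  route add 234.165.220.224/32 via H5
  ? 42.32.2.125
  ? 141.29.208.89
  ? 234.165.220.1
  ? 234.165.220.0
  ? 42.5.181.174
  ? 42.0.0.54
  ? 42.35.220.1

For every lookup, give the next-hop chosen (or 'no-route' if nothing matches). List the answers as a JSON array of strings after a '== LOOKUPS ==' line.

Process each operation:
  + 234.165.220.0/24 (H7) depth=24
  + 234.165.220.224/32 (H4) depth=32
  + 234.165.220.0/23 (H2) depth=23
  + 234.0.0.0/8 (H4) depth=8
  + 234.165.220.224/32 (H4) depth=32
  del 234.165.220.224/32 (clear depth 32)
  + 42.35.220.242/31 (H5) depth=31
  + 234.165.220.224/32 (H3) depth=32
  Q 234.165.220.224: descend 11101010101001011101110011100000 ; hops seen [H4,H2,H7,H3] ; pick H3
  Q 234.164.220.224: descend 111010101010010 ; hops seen [H4] ; pick H4
  Q 42.35.220.242: descend 0010101000100011110111001111001 ; hops seen [H5] ; pick H5
  del 42.35.220.242/31 (clear depth 31)
  + 42.0.0.0/8 (H3) depth=8
  Q 42.0.0.1: descend 0010101000 ; hops seen [H3] ; pick H3
  Q 234.165.220.0: descend 111010101010010111011100 ; hops seen [H4,H2,H7] ; pick H7
  + 42.32.0.0/12 (H5) depth=12
  + 42.35.220.0/24 (H5) depth=24
  + 234.165.220.224/32 (H5) depth=32
  Q 42.32.2.125: descend 00101010001000 ; hops seen [H3,H5] ; pick H5
  Q 141.29.208.89: descend 1 ; hops seen [∅] ; pick no-route
  Q 234.165.220.1: descend 111010101010010111011100 ; hops seen [H4,H2,H7] ; pick H7
  Q 234.165.220.0: descend 111010101010010111011100 ; hops seen [H4,H2,H7] ; pick H7
  Q 42.5.181.174: descend 0010101000 ; hops seen [H3] ; pick H3
  Q 42.0.0.54: descend 0010101000 ; hops seen [H3] ; pick H3
  Q 42.35.220.1: descend 001010100010001111011100 ; hops seen [H3,H5,H5] ; pick H5

== LOOKUPS ==
["H3","H4","H5","H3","H7","H5","no-route","H7","H7","H3","H3","H5"]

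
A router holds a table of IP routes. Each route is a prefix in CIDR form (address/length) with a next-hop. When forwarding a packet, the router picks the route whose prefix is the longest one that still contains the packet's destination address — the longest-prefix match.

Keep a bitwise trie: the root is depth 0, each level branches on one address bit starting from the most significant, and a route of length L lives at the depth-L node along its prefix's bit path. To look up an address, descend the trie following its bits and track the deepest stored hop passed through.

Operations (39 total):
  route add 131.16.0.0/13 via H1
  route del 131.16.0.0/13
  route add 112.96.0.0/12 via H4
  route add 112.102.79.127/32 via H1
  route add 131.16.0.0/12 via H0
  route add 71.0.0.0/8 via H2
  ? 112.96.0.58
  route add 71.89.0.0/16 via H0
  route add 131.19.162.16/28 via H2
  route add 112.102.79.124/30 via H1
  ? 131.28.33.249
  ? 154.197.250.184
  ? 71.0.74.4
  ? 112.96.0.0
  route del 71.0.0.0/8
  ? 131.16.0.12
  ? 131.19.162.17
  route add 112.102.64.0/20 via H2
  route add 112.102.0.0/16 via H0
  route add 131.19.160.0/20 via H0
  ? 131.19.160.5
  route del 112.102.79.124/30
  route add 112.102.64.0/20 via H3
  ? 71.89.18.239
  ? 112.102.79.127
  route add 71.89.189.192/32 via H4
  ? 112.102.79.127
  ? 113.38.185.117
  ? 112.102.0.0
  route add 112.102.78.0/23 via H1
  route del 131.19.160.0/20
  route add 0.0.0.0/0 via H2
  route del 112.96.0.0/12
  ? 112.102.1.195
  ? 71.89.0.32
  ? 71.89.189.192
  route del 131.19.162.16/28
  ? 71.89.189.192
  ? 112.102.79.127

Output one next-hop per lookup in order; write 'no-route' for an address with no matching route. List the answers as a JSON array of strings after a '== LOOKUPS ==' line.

Apply in order:
  + 131.16.0.0/13 (H1) depth=13
  del 131.16.0.0/13 (clear depth 13)
  + 112.96.0.0/12 (H4) depth=12
  + 112.102.79.127/32 (H1) depth=32
  + 131.16.0.0/12 (H0) depth=12
  + 71.0.0.0/8 (H2) depth=8
  lookup 112.96.0.58: bits 0111000001100 walk d0:-→d1:-→d2:-→d3:-→d4:-→d5:-→d6:-→d7:-→d8:-→d9:-→d10:-→d11:-→d12:H4→d13:- -> H4
  + 71.89.0.0/16 (H0) depth=16
  + 131.19.162.16/28 (H2) depth=28
  + 112.102.79.124/30 (H1) depth=30
  lookup 131.28.33.249: bits 100000110001 walk d0:-→d1:-→d2:-→d3:-→d4:-→d5:-→d6:-→d7:-→d8:-→d9:-→d10:-→d11:-→d12:H0 -> H0
  lookup 154.197.250.184: bits 100 walk d0:-→d1:-→d2:-→d3:- -> no-route
  lookup 71.0.74.4: bits 010001110 walk d0:-→d1:-→d2:-→d3:-→d4:-→d5:-→d6:-→d7:-→d8:H2→d9:- -> H2
  lookup 112.96.0.0: bits 0111000001100 walk d0:-→d1:-→d2:-→d3:-→d4:-→d5:-→d6:-→d7:-→d8:-→d9:-→d10:-→d11:-→d12:H4→d13:- -> H4
  del 71.0.0.0/8 (clear depth 8)
  lookup 131.16.0.12: bits 10000011000100 walk d0:-→d1:-→d2:-→d3:-→d4:-→d5:-→d6:-→d7:-→d8:-→d9:-→d10:-→d11:-→d12:H0→d13:-→d14:- -> H0
  lookup 131.19.162.17: bits 1000001100010011101000100001 walk d0:-→d1:-→d2:-→d3:-→d4:-→d5:-→d6:-→d7:-→d8:-→d9:-→d10:-→d11:-→d12:H0→d13:-→d14:-→d15:-→d16:-→d17:-→d18:-→d19:-→d20:-→d21:-→d22:-→d23:-→d24:-→d25:-→d26:-→d27:-→d28:H2 -> H2
  + 112.102.64.0/20 (H2) depth=20
  + 112.102.0.0/16 (H0) depth=16
  + 131.19.160.0/20 (H0) depth=20
  lookup 131.19.160.5: bits 1000001100010011101000 walk d0:-→d1:-→d2:-→d3:-→d4:-→d5:-→d6:-→d7:-→d8:-→d9:-→d10:-→d11:-→d12:H0→d13:-→d14:-→d15:-→d16:-→d17:-→d18:-→d19:-→d20:H0→d21:-→d22:- -> H0
  del 112.102.79.124/30 (clear depth 30)
  + 112.102.64.0/20 (H3) depth=20
  lookup 71.89.18.239: bits 0100011101011001 walk d0:-→d1:-→d2:-→d3:-→d4:-→d5:-→d6:-→d7:-→d8:-→d9:-→d10:-→d11:-→d12:-→d13:-→d14:-→d15:-→d16:H0 -> H0
  lookup 112.102.79.127: bits 01110000011001100100111101111111 walk d0:-→d1:-→d2:-→d3:-→d4:-→d5:-→d6:-→d7:-→d8:-→d9:-→d10:-→d11:-→d12:H4→d13:-→d14:-→d15:-→d16:H0→d17:-→d18:-→d19:-→d20:H3→d21:-→d22:-→d23:-→d24:-→d25:-→d26:-→d27:-→d28:-→d29:-→d30:-→d31:-→d32:H1 -> H1
  + 71.89.189.192/32 (H4) depth=32
  lookup 112.102.79.127: bits 01110000011001100100111101111111 walk d0:-→d1:-→d2:-→d3:-→d4:-→d5:-→d6:-→d7:-→d8:-→d9:-→d10:-→d11:-→d12:H4→d13:-→d14:-→d15:-→d16:H0→d17:-→d18:-→d19:-→d20:H3→d21:-→d22:-→d23:-→d24:-→d25:-→d26:-→d27:-→d28:-→d29:-→d30:-→d31:-→d32:H1 -> H1
  lookup 113.38.185.117: bits 0111000 walk d0:-→d1:-→d2:-→d3:-→d4:-→d5:-→d6:-→d7:- -> no-route
  lookup 112.102.0.0: bits 01110000011001100 walk d0:-→d1:-→d2:-→d3:-→d4:-→d5:-→d6:-→d7:-→d8:-→d9:-→d10:-→d11:-→d12:H4→d13:-→d14:-→d15:-→d16:H0→d17:- -> H0
  + 112.102.78.0/23 (H1) depth=23
  del 131.19.160.0/20 (clear depth 20)
  + 0.0.0.0/0 (H2) depth=0
  del 112.96.0.0/12 (clear depth 12)
  lookup 112.102.1.195: bits 01110000011001100 walk d0:H2→d1:-→d2:-→d3:-→d4:-→d5:-→d6:-→d7:-→d8:-→d9:-→d10:-→d11:-→d12:-→d13:-→d14:-→d15:-→d16:H0→d17:- -> H0
  lookup 71.89.0.32: bits 0100011101011001 walk d0:H2→d1:-→d2:-→d3:-→d4:-→d5:-→d6:-→d7:-→d8:-→d9:-→d10:-→d11:-→d12:-→d13:-→d14:-→d15:-→d16:H0 -> H0
  lookup 71.89.189.192: bits 01000111010110011011110111000000 walk d0:H2→d1:-→d2:-→d3:-→d4:-→d5:-→d6:-→d7:-→d8:-→d9:-→d10:-→d11:-→d12:-→d13:-→d14:-→d15:-→d16:H0→d17:-→d18:-→d19:-→d20:-→d21:-→d22:-→d23:-→d24:-→d25:-→d26:-→d27:-→d28:-→d29:-→d30:-→d31:-→d32:H4 -> H4
  del 131.19.162.16/28 (clear depth 28)
  lookup 71.89.189.192: bits 01000111010110011011110111000000 walk d0:H2→d1:-→d2:-→d3:-→d4:-→d5:-→d6:-→d7:-→d8:-→d9:-→d10:-→d11:-→d12:-→d13:-→d14:-→d15:-→d16:H0→d17:-→d18:-→d19:-→d20:-→d21:-→d22:-→d23:-→d24:-→d25:-→d26:-→d27:-→d28:-→d29:-→d30:-→d31:-→d32:H4 -> H4
  lookup 112.102.79.127: bits 01110000011001100100111101111111 walk d0:H2→d1:-→d2:-→d3:-→d4:-→d5:-→d6:-→d7:-→d8:-→d9:-→d10:-→d11:-→d12:-→d13:-→d14:-→d15:-→d16:H0→d17:-→d18:-→d19:-→d20:H3→d21:-→d22:-→d23:H1→d24:-→d25:-→d26:-→d27:-→d28:-→d29:-→d30:-→d31:-→d32:H1 -> H1

== LOOKUPS ==
["H4","H0","no-route","H2","H4","H0","H2","H0","H0","H1","H1","no-route","H0","H0","H0","H4","H4","H1"]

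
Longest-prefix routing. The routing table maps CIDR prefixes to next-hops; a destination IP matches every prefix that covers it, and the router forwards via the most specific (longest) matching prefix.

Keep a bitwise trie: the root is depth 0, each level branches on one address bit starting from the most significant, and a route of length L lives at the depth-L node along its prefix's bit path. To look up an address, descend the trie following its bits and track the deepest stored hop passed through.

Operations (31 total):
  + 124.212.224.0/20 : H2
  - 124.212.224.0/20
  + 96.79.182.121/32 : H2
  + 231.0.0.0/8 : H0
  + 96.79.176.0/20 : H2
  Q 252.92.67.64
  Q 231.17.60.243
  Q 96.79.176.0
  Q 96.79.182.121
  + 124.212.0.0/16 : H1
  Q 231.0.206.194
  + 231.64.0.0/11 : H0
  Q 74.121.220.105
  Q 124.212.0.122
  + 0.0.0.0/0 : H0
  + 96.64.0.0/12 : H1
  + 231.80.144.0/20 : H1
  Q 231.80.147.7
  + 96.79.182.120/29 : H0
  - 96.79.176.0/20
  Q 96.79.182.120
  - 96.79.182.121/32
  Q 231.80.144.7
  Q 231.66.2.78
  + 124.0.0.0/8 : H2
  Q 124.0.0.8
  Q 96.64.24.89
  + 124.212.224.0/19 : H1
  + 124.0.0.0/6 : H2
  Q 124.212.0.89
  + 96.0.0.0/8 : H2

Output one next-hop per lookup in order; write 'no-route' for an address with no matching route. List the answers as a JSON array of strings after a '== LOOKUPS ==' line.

Trace:
  + 124.212.224.0/20 (H2) depth=20
  - 124.212.224.0/20 clear@20
  + 96.79.182.121/32 (H2) depth=32
  + 231.0.0.0/8 (H0) depth=8
  + 96.79.176.0/20 (H2) depth=20
  ? 252.92.67.64  path d0:-→d1:-→d2:-→d3:-  best=no-route
  ? 231.17.60.243  path d0:-→d1:-→d2:-→d3:-→d4:-→d5:-→d6:-→d7:-→d8:H0  best=H0
  ? 96.79.176.0  path d0:-→d1:-→d2:-→d3:-→d4:-→d5:-→d6:-→d7:-→d8:-→d9:-→d10:-→d11:-→d12:-→d13:-→d14:-→d15:-→d16:-→d17:-→d18:-→d19:-→d20:H2→d21:-  best=H2
  ? 96.79.182.121  path d0:-→d1:-→d2:-→d3:-→d4:-→d5:-→d6:-→d7:-→d8:-→d9:-→d10:-→d11:-→d12:-→d13:-→d14:-→d15:-→d16:-→d17:-→d18:-→d19:-→d20:H2→d21:-→d22:-→d23:-→d24:-→d25:-→d26:-→d27:-→d28:-→d29:-→d30:-→d31:-→d32:H2  best=H2
  + 124.212.0.0/16 (H1) depth=16
  ? 231.0.206.194  path d0:-→d1:-→d2:-→d3:-→d4:-→d5:-→d6:-→d7:-→d8:H0  best=H0
  + 231.64.0.0/11 (H0) depth=11
  ? 74.121.220.105  path d0:-→d1:-→d2:-  best=no-route
  ? 124.212.0.122  path d0:-→d1:-→d2:-→d3:-→d4:-→d5:-→d6:-→d7:-→d8:-→d9:-→d10:-→d11:-→d12:-→d13:-→d14:-→d15:-→d16:H1  best=H1
  + 0.0.0.0/0 (H0) depth=0
  + 96.64.0.0/12 (H1) depth=12
  + 231.80.144.0/20 (H1) depth=20
  ? 231.80.147.7  path d0:H0→d1:-→d2:-→d3:-→d4:-→d5:-→d6:-→d7:-→d8:H0→d9:-→d10:-→d11:H0→d12:-→d13:-→d14:-→d15:-→d16:-→d17:-→d18:-→d19:-→d20:H1  best=H1
  + 96.79.182.120/29 (H0) depth=29
  - 96.79.176.0/20 clear@20
  ? 96.79.182.120  path d0:H0→d1:-→d2:-→d3:-→d4:-→d5:-→d6:-→d7:-→d8:-→d9:-→d10:-→d11:-→d12:H1→d13:-→d14:-→d15:-→d16:-→d17:-→d18:-→d19:-→d20:-→d21:-→d22:-→d23:-→d24:-→d25:-→d26:-→d27:-→d28:-→d29:H0→d30:-→d31:-  best=H0
  - 96.79.182.121/32 clear@32
  ? 231.80.144.7  path d0:H0→d1:-→d2:-→d3:-→d4:-→d5:-→d6:-→d7:-→d8:H0→d9:-→d10:-→d11:H0→d12:-→d13:-→d14:-→d15:-→d16:-→d17:-→d18:-→d19:-→d20:H1  best=H1
  ? 231.66.2.78  path d0:H0→d1:-→d2:-→d3:-→d4:-→d5:-→d6:-→d7:-→d8:H0→d9:-→d10:-→d11:H0  best=H0
  + 124.0.0.0/8 (H2) depth=8
  ? 124.0.0.8  path d0:H0→d1:-→d2:-→d3:-→d4:-→d5:-→d6:-→d7:-→d8:H2  best=H2
  ? 96.64.24.89  path d0:H0→d1:-→d2:-→d3:-→d4:-→d5:-→d6:-→d7:-→d8:-→d9:-→d10:-→d11:-→d12:H1  best=H1
  + 124.212.224.0/19 (H1) depth=19
  + 124.0.0.0/6 (H2) depth=6
  ? 124.212.0.89  path d0:H0→d1:-→d2:-→d3:-→d4:-→d5:-→d6:H2→d7:-→d8:H2→d9:-→d10:-→d11:-→d12:-→d13:-→d14:-→d15:-→d16:H1  best=H1
  + 96.0.0.0/8 (H2) depth=8

== LOOKUPS ==
["no-route","H0","H2","H2","H0","no-route","H1","H1","H0","H1","H0","H2","H1","H1"]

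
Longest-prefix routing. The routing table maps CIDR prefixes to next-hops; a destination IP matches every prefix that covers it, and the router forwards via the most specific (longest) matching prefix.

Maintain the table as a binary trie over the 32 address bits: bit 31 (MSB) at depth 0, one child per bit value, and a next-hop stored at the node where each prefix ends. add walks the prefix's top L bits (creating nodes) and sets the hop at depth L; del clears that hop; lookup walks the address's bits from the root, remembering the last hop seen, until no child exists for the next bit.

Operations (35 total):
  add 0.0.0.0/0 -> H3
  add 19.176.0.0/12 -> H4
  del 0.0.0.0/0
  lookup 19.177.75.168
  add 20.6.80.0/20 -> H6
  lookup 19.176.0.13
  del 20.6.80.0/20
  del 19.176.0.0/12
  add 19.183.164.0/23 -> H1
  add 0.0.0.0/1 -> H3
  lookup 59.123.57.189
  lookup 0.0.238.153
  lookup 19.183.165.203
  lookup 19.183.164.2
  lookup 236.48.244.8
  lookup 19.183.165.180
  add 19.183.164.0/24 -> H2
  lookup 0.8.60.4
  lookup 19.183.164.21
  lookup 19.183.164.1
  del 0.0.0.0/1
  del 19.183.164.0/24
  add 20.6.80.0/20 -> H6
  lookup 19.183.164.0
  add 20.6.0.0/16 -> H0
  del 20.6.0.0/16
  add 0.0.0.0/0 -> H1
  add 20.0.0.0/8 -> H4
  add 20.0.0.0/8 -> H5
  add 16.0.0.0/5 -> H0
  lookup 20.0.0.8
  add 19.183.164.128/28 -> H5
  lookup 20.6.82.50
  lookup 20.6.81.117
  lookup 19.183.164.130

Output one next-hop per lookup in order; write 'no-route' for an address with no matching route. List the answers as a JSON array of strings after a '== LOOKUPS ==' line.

Trace:
  add 0.0.0.0/0 -> H3 at depth 0
  add 19.176.0.0/12 -> H4 at depth 12
  del 0.0.0.0/0 (clear depth 0)
  ? 19.177.75.168  path d0:-→d1:-→d2:-→d3:-→d4:-→d5:-→d6:-→d7:-→d8:-→d9:-→d10:-→d11:-→d12:H4  best=H4
  add 20.6.80.0/20 -> H6 at depth 20
  ? 19.176.0.13  path d0:-→d1:-→d2:-→d3:-→d4:-→d5:-→d6:-→d7:-→d8:-→d9:-→d10:-→d11:-→d12:H4  best=H4
  del 20.6.80.0/20 (clear depth 20)
  del 19.176.0.0/12 (clear depth 12)
  add 19.183.164.0/23 -> H1 at depth 23
  add 0.0.0.0/1 -> H3 at depth 1
  ? 59.123.57.189  path d0:-→d1:H3→d2:-  best=H3
  ? 0.0.238.153  path d0:-→d1:H3→d2:-→d3:-  best=H3
  ? 19.183.165.203  path d0:-→d1:H3→d2:-→d3:-→d4:-→d5:-→d6:-→d7:-→d8:-→d9:-→d10:-→d11:-→d12:-→d13:-→d14:-→d15:-→d16:-→d17:-→d18:-→d19:-→d20:-→d21:-→d22:-→d23:H1  best=H1
  ? 19.183.164.2  path d0:-→d1:H3→d2:-→d3:-→d4:-→d5:-→d6:-→d7:-→d8:-→d9:-→d10:-→d11:-→d12:-→d13:-→d14:-→d15:-→d16:-→d17:-→d18:-→d19:-→d20:-→d21:-→d22:-→d23:H1  best=H1
  ? 236.48.244.8  path d0:-  best=no-route
  ? 19.183.165.180  path d0:-→d1:H3→d2:-→d3:-→d4:-→d5:-→d6:-→d7:-→d8:-→d9:-→d10:-→d11:-→d12:-→d13:-→d14:-→d15:-→d16:-→d17:-→d18:-→d19:-→d20:-→d21:-→d22:-→d23:H1  best=H1
  add 19.183.164.0/24 -> H2 at depth 24
  ? 0.8.60.4  path d0:-→d1:H3→d2:-→d3:-  best=H3
  ? 19.183.164.21  path d0:-→d1:H3→d2:-→d3:-→d4:-→d5:-→d6:-→d7:-→d8:-→d9:-→d10:-→d11:-→d12:-→d13:-→d14:-→d15:-→d16:-→d17:-→d18:-→d19:-→d20:-→d21:-→d22:-→d23:H1→d24:H2  best=H2
  ? 19.183.164.1  path d0:-→d1:H3→d2:-→d3:-→d4:-→d5:-→d6:-→d7:-→d8:-→d9:-→d10:-→d11:-→d12:-→d13:-→d14:-→d15:-→d16:-→d17:-→d18:-→d19:-→d20:-→d21:-→d22:-→d23:H1→d24:H2  best=H2
  del 0.0.0.0/1 (clear depth 1)
  del 19.183.164.0/24 (clear depth 24)
  add 20.6.80.0/20 -> H6 at depth 20
  ? 19.183.164.0  path d0:-→d1:-→d2:-→d3:-→d4:-→d5:-→d6:-→d7:-→d8:-→d9:-→d10:-→d11:-→d12:-→d13:-→d14:-→d15:-→d16:-→d17:-→d18:-→d19:-→d20:-→d21:-→d22:-→d23:H1→d24:-  best=H1
  add 20.6.0.0/16 -> H0 at depth 16
  del 20.6.0.0/16 (clear depth 16)
  add 0.0.0.0/0 -> H1 at depth 0
  add 20.0.0.0/8 -> H4 at depth 8
  add 20.0.0.0/8 -> H5 at depth 8
  add 16.0.0.0/5 -> H0 at depth 5
  ? 20.0.0.8  path d0:H1→d1:-→d2:-→d3:-→d4:-→d5:H0→d6:-→d7:-→d8:H5→d9:-→d10:-→d11:-→d12:-→d13:-  best=H5
  add 19.183.164.128/28 -> H5 at depth 28
  ? 20.6.82.50  path d0:H1→d1:-→d2:-→d3:-→d4:-→d5:H0→d6:-→d7:-→d8:H5→d9:-→d10:-→d11:-→d12:-→d13:-→d14:-→d15:-→d16:-→d17:-→d18:-→d19:-→d20:H6  best=H6
  ? 20.6.81.117  path d0:H1→d1:-→d2:-→d3:-→d4:-→d5:H0→d6:-→d7:-→d8:H5→d9:-→d10:-→d11:-→d12:-→d13:-→d14:-→d15:-→d16:-→d17:-→d18:-→d19:-→d20:H6  best=H6
  ? 19.183.164.130  path d0:H1→d1:-→d2:-→d3:-→d4:-→d5:H0→d6:-→d7:-→d8:-→d9:-→d10:-→d11:-→d12:-→d13:-→d14:-→d15:-→d16:-→d17:-→d18:-→d19:-→d20:-→d21:-→d22:-→d23:H1→d24:-→d25:-→d26:-→d27:-→d28:H5  best=H5

== LOOKUPS ==
["H4","H4","H3","H3","H1","H1","no-route","H1","H3","H2","H2","H1","H5","H6","H6","H5"]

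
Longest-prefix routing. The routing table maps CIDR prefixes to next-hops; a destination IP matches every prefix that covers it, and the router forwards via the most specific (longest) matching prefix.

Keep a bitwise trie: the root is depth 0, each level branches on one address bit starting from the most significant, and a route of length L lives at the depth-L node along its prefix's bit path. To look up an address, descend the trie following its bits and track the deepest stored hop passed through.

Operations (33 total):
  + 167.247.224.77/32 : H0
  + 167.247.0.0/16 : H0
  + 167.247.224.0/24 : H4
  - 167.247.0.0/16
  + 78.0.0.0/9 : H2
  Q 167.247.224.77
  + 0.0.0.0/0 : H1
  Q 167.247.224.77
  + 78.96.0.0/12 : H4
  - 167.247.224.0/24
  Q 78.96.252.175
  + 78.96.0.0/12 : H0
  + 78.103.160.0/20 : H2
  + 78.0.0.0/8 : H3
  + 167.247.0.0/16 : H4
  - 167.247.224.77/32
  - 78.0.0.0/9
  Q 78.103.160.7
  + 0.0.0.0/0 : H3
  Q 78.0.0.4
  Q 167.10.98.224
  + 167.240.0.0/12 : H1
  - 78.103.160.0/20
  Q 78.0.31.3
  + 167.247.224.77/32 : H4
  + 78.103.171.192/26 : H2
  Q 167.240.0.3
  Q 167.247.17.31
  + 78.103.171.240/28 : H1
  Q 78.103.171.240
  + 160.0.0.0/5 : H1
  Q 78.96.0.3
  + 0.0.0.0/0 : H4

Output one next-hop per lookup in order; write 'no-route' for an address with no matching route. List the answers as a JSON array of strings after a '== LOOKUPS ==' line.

Apply in order:
  + 167.247.224.77/32 (H0) depth=32
  + 167.247.0.0/16 (H0) depth=16
  + 167.247.224.0/24 (H4) depth=24
  del 167.247.0.0/16 (clear depth 16)
  + 78.0.0.0/9 (H2) depth=9
  ? 167.247.224.77  path d0:-→d1:-→d2:-→d3:-→d4:-→d5:-→d6:-→d7:-→d8:-→d9:-→d10:-→d11:-→d12:-→d13:-→d14:-→d15:-→d16:-→d17:-→d18:-→d19:-→d20:-→d21:-→d22:-→d23:-→d24:H4→d25:-→d26:-→d27:-→d28:-→d29:-→d30:-→d31:-→d32:H0  best=H0
  + 0.0.0.0/0 (H1) depth=0
  ? 167.247.224.77  path d0:H1→d1:-→d2:-→d3:-→d4:-→d5:-→d6:-→d7:-→d8:-→d9:-→d10:-→d11:-→d12:-→d13:-→d14:-→d15:-→d16:-→d17:-→d18:-→d19:-→d20:-→d21:-→d22:-→d23:-→d24:H4→d25:-→d26:-→d27:-→d28:-→d29:-→d30:-→d31:-→d32:H0  best=H0
  + 78.96.0.0/12 (H4) depth=12
  del 167.247.224.0/24 (clear depth 24)
  ? 78.96.252.175  path d0:H1→d1:-→d2:-→d3:-→d4:-→d5:-→d6:-→d7:-→d8:-→d9:H2→d10:-→d11:-→d12:H4  best=H4
  + 78.96.0.0/12 (H0) depth=12
  + 78.103.160.0/20 (H2) depth=20
  + 78.0.0.0/8 (H3) depth=8
  + 167.247.0.0/16 (H4) depth=16
  del 167.247.224.77/32 (clear depth 32)
  del 78.0.0.0/9 (clear depth 9)
  ? 78.103.160.7  path d0:H1→d1:-→d2:-→d3:-→d4:-→d5:-→d6:-→d7:-→d8:H3→d9:-→d10:-→d11:-→d12:H0→d13:-→d14:-→d15:-→d16:-→d17:-→d18:-→d19:-→d20:H2  best=H2
  + 0.0.0.0/0 (H3) depth=0
  ? 78.0.0.4  path d0:H3→d1:-→d2:-→d3:-→d4:-→d5:-→d6:-→d7:-→d8:H3→d9:-  best=H3
  ? 167.10.98.224  path d0:H3→d1:-→d2:-→d3:-→d4:-→d5:-→d6:-→d7:-→d8:-  best=H3
  + 167.240.0.0/12 (H1) depth=12
  del 78.103.160.0/20 (clear depth 20)
  ? 78.0.31.3  path d0:H3→d1:-→d2:-→d3:-→d4:-→d5:-→d6:-→d7:-→d8:H3→d9:-  best=H3
  + 167.247.224.77/32 (H4) depth=32
  + 78.103.171.192/26 (H2) depth=26
  ? 167.240.0.3  path d0:H3→d1:-→d2:-→d3:-→d4:-→d5:-→d6:-→d7:-→d8:-→d9:-→d10:-→d11:-→d12:H1→d13:-  best=H1
  ? 167.247.17.31  path d0:H3→d1:-→d2:-→d3:-→d4:-→d5:-→d6:-→d7:-→d8:-→d9:-→d10:-→d11:-→d12:H1→d13:-→d14:-→d15:-→d16:H4  best=H4
  + 78.103.171.240/28 (H1) depth=28
  ? 78.103.171.240  path d0:H3→d1:-→d2:-→d3:-→d4:-→d5:-→d6:-→d7:-→d8:H3→d9:-→d10:-→d11:-→d12:H0→d13:-→d14:-→d15:-→d16:-→d17:-→d18:-→d19:-→d20:-→d21:-→d22:-→d23:-→d24:-→d25:-→d26:H2→d27:-→d28:H1  best=H1
  + 160.0.0.0/5 (H1) depth=5
  ? 78.96.0.3  path d0:H3→d1:-→d2:-→d3:-→d4:-→d5:-→d6:-→d7:-→d8:H3→d9:-→d10:-→d11:-→d12:H0→d13:-  best=H0
  + 0.0.0.0/0 (H4) depth=0

== LOOKUPS ==
["H0","H0","H4","H2","H3","H3","H3","H1","H4","H1","H0"]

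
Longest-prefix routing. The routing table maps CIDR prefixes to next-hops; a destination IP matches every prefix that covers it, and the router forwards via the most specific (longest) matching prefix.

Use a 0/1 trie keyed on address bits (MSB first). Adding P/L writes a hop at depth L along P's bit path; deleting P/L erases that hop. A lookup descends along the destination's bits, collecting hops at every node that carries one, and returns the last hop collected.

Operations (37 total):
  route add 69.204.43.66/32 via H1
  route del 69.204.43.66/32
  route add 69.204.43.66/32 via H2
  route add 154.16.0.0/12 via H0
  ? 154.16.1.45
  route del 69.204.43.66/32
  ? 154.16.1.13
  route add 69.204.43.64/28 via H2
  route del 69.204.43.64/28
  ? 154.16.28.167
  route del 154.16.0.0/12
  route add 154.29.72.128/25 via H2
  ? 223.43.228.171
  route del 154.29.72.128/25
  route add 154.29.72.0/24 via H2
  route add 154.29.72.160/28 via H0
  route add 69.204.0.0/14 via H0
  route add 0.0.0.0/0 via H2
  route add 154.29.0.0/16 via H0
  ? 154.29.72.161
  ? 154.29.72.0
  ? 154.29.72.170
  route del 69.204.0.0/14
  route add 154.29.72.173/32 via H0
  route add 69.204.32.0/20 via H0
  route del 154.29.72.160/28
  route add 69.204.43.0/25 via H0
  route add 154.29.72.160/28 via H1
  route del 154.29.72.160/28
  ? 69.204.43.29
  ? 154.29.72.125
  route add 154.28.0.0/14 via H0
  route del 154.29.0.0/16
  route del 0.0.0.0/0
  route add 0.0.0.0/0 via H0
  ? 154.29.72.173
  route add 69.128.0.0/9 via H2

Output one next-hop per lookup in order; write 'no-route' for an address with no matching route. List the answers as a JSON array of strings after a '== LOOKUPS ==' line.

Process each operation:
  add 69.204.43.66/32 -> H1 at depth 32
  del 69.204.43.66/32 (clear depth 32)
  add 69.204.43.66/32 -> H2 at depth 32
  add 154.16.0.0/12 -> H0 at depth 12
  Q 154.16.1.45: descend 100110100001 ; hops seen [H0] ; pick H0
  del 69.204.43.66/32 (clear depth 32)
  Q 154.16.1.13: descend 100110100001 ; hops seen [H0] ; pick H0
  add 69.204.43.64/28 -> H2 at depth 28
  del 69.204.43.64/28 (clear depth 28)
  Q 154.16.28.167: descend 100110100001 ; hops seen [H0] ; pick H0
  del 154.16.0.0/12 (clear depth 12)
  add 154.29.72.128/25 -> H2 at depth 25
  Q 223.43.228.171: descend 1 ; hops seen [∅] ; pick no-route
  del 154.29.72.128/25 (clear depth 25)
  add 154.29.72.0/24 -> H2 at depth 24
  add 154.29.72.160/28 -> H0 at depth 28
  add 69.204.0.0/14 -> H0 at depth 14
  add 0.0.0.0/0 -> H2 at depth 0
  add 154.29.0.0/16 -> H0 at depth 16
  Q 154.29.72.161: descend 1001101000011101010010001010 ; hops seen [H2,H0,H2,H0] ; pick H0
  Q 154.29.72.0: descend 100110100001110101001000 ; hops seen [H2,H0,H2] ; pick H2
  Q 154.29.72.170: descend 1001101000011101010010001010 ; hops seen [H2,H0,H2,H0] ; pick H0
  del 69.204.0.0/14 (clear depth 14)
  add 154.29.72.173/32 -> H0 at depth 32
  add 69.204.32.0/20 -> H0 at depth 20
  del 154.29.72.160/28 (clear depth 28)
  add 69.204.43.0/25 -> H0 at depth 25
  add 154.29.72.160/28 -> H1 at depth 28
  del 154.29.72.160/28 (clear depth 28)
  Q 69.204.43.29: descend 0100010111001100001010110 ; hops seen [H2,H0,H0] ; pick H0
  Q 154.29.72.125: descend 100110100001110101001000 ; hops seen [H2,H0,H2] ; pick H2
  add 154.28.0.0/14 -> H0 at depth 14
  del 154.29.0.0/16 (clear depth 16)
  del 0.0.0.0/0 (clear depth 0)
  add 0.0.0.0/0 -> H0 at depth 0
  Q 154.29.72.173: descend 10011010000111010100100010101101 ; hops seen [H0,H0,H2,H0] ; pick H0
  add 69.128.0.0/9 -> H2 at depth 9

== LOOKUPS ==
["H0","H0","H0","no-route","H0","H2","H0","H0","H2","H0"]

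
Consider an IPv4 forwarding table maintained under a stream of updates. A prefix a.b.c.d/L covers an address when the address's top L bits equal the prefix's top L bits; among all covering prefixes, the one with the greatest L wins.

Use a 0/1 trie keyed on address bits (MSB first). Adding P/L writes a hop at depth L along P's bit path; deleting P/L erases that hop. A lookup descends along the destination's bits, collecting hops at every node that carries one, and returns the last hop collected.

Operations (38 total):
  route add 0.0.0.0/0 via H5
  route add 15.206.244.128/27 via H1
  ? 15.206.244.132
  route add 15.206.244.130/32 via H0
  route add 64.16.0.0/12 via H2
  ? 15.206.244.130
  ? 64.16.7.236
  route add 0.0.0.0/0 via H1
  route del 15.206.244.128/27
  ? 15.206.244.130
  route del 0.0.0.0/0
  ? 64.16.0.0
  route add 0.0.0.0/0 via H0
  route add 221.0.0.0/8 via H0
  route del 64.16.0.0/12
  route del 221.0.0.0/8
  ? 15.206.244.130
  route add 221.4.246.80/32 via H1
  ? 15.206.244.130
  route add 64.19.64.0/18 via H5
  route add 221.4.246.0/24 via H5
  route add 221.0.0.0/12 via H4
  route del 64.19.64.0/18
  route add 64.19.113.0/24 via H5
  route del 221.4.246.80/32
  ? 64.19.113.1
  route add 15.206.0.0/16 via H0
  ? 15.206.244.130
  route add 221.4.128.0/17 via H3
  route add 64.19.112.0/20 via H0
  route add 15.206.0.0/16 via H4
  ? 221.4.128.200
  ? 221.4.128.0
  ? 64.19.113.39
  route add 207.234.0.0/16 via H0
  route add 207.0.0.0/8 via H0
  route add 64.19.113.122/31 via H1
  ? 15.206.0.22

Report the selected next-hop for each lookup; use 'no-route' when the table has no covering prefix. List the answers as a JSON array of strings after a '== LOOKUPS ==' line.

Apply in order:
  add 0.0.0.0/0 -> H5 at depth 0
  add 15.206.244.128/27 -> H1 at depth 27
  Q 15.206.244.132: descend 000011111100111011110100100 ; hops seen [H5,H1] ; pick H1
  add 15.206.244.130/32 -> H0 at depth 32
  add 64.16.0.0/12 -> H2 at depth 12
  Q 15.206.244.130: descend 00001111110011101111010010000010 ; hops seen [H5,H1,H0] ; pick H0
  Q 64.16.7.236: descend 010000000001 ; hops seen [H5,H2] ; pick H2
  add 0.0.0.0/0 -> H1 at depth 0
  del 15.206.244.128/27 (clear depth 27)
  Q 15.206.244.130: descend 00001111110011101111010010000010 ; hops seen [H1,H0] ; pick H0
  del 0.0.0.0/0 (clear depth 0)
  Q 64.16.0.0: descend 010000000001 ; hops seen [H2] ; pick H2
  add 0.0.0.0/0 -> H0 at depth 0
  add 221.0.0.0/8 -> H0 at depth 8
  del 64.16.0.0/12 (clear depth 12)
  del 221.0.0.0/8 (clear depth 8)
  Q 15.206.244.130: descend 00001111110011101111010010000010 ; hops seen [H0,H0] ; pick H0
  add 221.4.246.80/32 -> H1 at depth 32
  Q 15.206.244.130: descend 00001111110011101111010010000010 ; hops seen [H0,H0] ; pick H0
  add 64.19.64.0/18 -> H5 at depth 18
  add 221.4.246.0/24 -> H5 at depth 24
  add 221.0.0.0/12 -> H4 at depth 12
  del 64.19.64.0/18 (clear depth 18)
  add 64.19.113.0/24 -> H5 at depth 24
  del 221.4.246.80/32 (clear depth 32)
  Q 64.19.113.1: descend 010000000001001101110001 ; hops seen [H0,H5] ; pick H5
  add 15.206.0.0/16 -> H0 at depth 16
  Q 15.206.244.130: descend 00001111110011101111010010000010 ; hops seen [H0,H0,H0] ; pick H0
  add 221.4.128.0/17 -> H3 at depth 17
  add 64.19.112.0/20 -> H0 at depth 20
  add 15.206.0.0/16 -> H4 at depth 16
  Q 221.4.128.200: descend 11011101000001001 ; hops seen [H0,H4,H3] ; pick H3
  Q 221.4.128.0: descend 11011101000001001 ; hops seen [H0,H4,H3] ; pick H3
  Q 64.19.113.39: descend 010000000001001101110001 ; hops seen [H0,H0,H5] ; pick H5
  add 207.234.0.0/16 -> H0 at depth 16
  add 207.0.0.0/8 -> H0 at depth 8
  add 64.19.113.122/31 -> H1 at depth 31
  Q 15.206.0.22: descend 0000111111001110 ; hops seen [H0,H4] ; pick H4

== LOOKUPS ==
["H1","H0","H2","H0","H2","H0","H0","H5","H0","H3","H3","H5","H4"]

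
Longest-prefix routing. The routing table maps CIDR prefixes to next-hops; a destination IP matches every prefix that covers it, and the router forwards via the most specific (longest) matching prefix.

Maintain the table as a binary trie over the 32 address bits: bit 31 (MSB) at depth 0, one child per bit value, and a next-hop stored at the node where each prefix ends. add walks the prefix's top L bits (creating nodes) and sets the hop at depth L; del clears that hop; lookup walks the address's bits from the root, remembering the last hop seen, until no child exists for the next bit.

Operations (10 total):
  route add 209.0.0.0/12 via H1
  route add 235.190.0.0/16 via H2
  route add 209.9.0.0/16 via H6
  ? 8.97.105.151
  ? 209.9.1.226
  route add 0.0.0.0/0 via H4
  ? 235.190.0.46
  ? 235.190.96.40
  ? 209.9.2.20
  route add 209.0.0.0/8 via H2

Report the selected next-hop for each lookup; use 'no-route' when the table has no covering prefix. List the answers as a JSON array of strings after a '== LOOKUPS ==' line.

Trace:
  add 209.0.0.0/12 -> H1 at depth 12
  add 235.190.0.0/16 -> H2 at depth 16
  add 209.9.0.0/16 -> H6 at depth 16
  ? 8.97.105.151  path d0:-  best=no-route
  ? 209.9.1.226  path d0:-→d1:-→d2:-→d3:-→d4:-→d5:-→d6:-→d7:-→d8:-→d9:-→d10:-→d11:-→d12:H1→d13:-→d14:-→d15:-→d16:H6  best=H6
  add 0.0.0.0/0 -> H4 at depth 0
  ? 235.190.0.46  path d0:H4→d1:-→d2:-→d3:-→d4:-→d5:-→d6:-→d7:-→d8:-→d9:-→d10:-→d11:-→d12:-→d13:-→d14:-→d15:-→d16:H2  best=H2
  ? 235.190.96.40  path d0:H4→d1:-→d2:-→d3:-→d4:-→d5:-→d6:-→d7:-→d8:-→d9:-→d10:-→d11:-→d12:-→d13:-→d14:-→d15:-→d16:H2  best=H2
  ? 209.9.2.20  path d0:H4→d1:-→d2:-→d3:-→d4:-→d5:-→d6:-→d7:-→d8:-→d9:-→d10:-→d11:-→d12:H1→d13:-→d14:-→d15:-→d16:H6  best=H6
  add 209.0.0.0/8 -> H2 at depth 8

== LOOKUPS ==
["no-route","H6","H2","H2","H6"]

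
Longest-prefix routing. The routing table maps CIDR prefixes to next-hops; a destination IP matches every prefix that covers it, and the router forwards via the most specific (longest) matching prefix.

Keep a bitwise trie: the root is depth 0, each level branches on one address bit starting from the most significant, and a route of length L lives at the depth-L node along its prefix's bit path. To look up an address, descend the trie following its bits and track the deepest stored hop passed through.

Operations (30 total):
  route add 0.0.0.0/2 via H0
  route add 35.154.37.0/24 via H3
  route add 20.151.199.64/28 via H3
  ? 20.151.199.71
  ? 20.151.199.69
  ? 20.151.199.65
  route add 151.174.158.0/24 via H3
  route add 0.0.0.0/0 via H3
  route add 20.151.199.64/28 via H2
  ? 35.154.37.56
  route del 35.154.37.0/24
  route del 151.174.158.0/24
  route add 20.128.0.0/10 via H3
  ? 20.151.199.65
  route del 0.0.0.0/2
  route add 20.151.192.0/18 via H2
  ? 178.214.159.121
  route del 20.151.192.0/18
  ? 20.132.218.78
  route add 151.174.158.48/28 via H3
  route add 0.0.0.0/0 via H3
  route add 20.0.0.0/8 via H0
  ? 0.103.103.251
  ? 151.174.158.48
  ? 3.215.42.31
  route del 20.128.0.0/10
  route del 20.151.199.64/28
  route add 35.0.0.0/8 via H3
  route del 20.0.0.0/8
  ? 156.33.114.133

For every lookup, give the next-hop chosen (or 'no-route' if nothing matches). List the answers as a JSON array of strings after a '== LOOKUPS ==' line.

Trace:
  add 0.0.0.0/2 -> H0 at depth 2
  add 35.154.37.0/24 -> H3 at depth 24
  add 20.151.199.64/28 -> H3 at depth 28
  ? 20.151.199.71  path d0:-→d1:-→d2:H0→d3:-→d4:-→d5:-→d6:-→d7:-→d8:-→d9:-→d10:-→d11:-→d12:-→d13:-→d14:-→d15:-→d16:-→d17:-→d18:-→d19:-→d20:-→d21:-→d22:-→d23:-→d24:-→d25:-→d26:-→d27:-→d28:H3  best=H3
  ? 20.151.199.69  path d0:-→d1:-→d2:H0→d3:-→d4:-→d5:-→d6:-→d7:-→d8:-→d9:-→d10:-→d11:-→d12:-→d13:-→d14:-→d15:-→d16:-→d17:-→d18:-→d19:-→d20:-→d21:-→d22:-→d23:-→d24:-→d25:-→d26:-→d27:-→d28:H3  best=H3
  ? 20.151.199.65  path d0:-→d1:-→d2:H0→d3:-→d4:-→d5:-→d6:-→d7:-→d8:-→d9:-→d10:-→d11:-→d12:-→d13:-→d14:-→d15:-→d16:-→d17:-→d18:-→d19:-→d20:-→d21:-→d22:-→d23:-→d24:-→d25:-→d26:-→d27:-→d28:H3  best=H3
  add 151.174.158.0/24 -> H3 at depth 24
  add 0.0.0.0/0 -> H3 at depth 0
  add 20.151.199.64/28 -> H2 at depth 28
  ? 35.154.37.56  path d0:H3→d1:-→d2:H0→d3:-→d4:-→d5:-→d6:-→d7:-→d8:-→d9:-→d10:-→d11:-→d12:-→d13:-→d14:-→d15:-→d16:-→d17:-→d18:-→d19:-→d20:-→d21:-→d22:-→d23:-→d24:H3  best=H3
  del 35.154.37.0/24 (clear depth 24)
  del 151.174.158.0/24 (clear depth 24)
  add 20.128.0.0/10 -> H3 at depth 10
  ? 20.151.199.65  path d0:H3→d1:-→d2:H0→d3:-→d4:-→d5:-→d6:-→d7:-→d8:-→d9:-→d10:H3→d11:-→d12:-→d13:-→d14:-→d15:-→d16:-→d17:-→d18:-→d19:-→d20:-→d21:-→d22:-→d23:-→d24:-→d25:-→d26:-→d27:-→d28:H2  best=H2
  del 0.0.0.0/2 (clear depth 2)
  add 20.151.192.0/18 -> H2 at depth 18
  ? 178.214.159.121  path d0:H3→d1:-→d2:-  best=H3
  del 20.151.192.0/18 (clear depth 18)
  ? 20.132.218.78  path d0:H3→d1:-→d2:-→d3:-→d4:-→d5:-→d6:-→d7:-→d8:-→d9:-→d10:H3→d11:-  best=H3
  add 151.174.158.48/28 -> H3 at depth 28
  add 0.0.0.0/0 -> H3 at depth 0
  add 20.0.0.0/8 -> H0 at depth 8
  ? 0.103.103.251  path d0:H3→d1:-→d2:-→d3:-  best=H3
  ? 151.174.158.48  path d0:H3→d1:-→d2:-→d3:-→d4:-→d5:-→d6:-→d7:-→d8:-→d9:-→d10:-→d11:-→d12:-→d13:-→d14:-→d15:-→d16:-→d17:-→d18:-→d19:-→d20:-→d21:-→d22:-→d23:-→d24:-→d25:-→d26:-→d27:-→d28:H3  best=H3
  ? 3.215.42.31  path d0:H3→d1:-→d2:-→d3:-  best=H3
  del 20.128.0.0/10 (clear depth 10)
  del 20.151.199.64/28 (clear depth 28)
  add 35.0.0.0/8 -> H3 at depth 8
  del 20.0.0.0/8 (clear depth 8)
  ? 156.33.114.133  path d0:H3→d1:-→d2:-→d3:-→d4:-  best=H3

== LOOKUPS ==
["H3","H3","H3","H3","H2","H3","H3","H3","H3","H3","H3"]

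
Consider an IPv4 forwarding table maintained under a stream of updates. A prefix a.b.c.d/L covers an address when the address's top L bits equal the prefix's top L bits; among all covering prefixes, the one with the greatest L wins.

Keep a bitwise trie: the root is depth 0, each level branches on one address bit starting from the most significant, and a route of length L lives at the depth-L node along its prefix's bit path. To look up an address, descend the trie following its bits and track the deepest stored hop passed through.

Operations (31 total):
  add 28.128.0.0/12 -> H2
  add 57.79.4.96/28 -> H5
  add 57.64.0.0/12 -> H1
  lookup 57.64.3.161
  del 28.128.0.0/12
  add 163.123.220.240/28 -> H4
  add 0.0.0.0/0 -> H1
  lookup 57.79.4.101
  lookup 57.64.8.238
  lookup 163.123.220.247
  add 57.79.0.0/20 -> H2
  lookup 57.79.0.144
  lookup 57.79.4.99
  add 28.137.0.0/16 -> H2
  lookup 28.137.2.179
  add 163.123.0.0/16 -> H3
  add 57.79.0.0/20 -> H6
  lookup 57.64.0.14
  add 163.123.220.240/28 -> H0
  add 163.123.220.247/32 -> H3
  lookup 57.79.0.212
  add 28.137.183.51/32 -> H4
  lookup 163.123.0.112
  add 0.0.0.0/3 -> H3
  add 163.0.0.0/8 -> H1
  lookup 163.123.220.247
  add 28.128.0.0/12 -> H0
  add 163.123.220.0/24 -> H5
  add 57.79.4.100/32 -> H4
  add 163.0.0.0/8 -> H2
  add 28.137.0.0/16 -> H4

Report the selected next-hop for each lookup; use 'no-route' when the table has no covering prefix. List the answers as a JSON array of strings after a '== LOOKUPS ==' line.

Process each operation:
  add 28.128.0.0/12 -> H2 at depth 12
  add 57.79.4.96/28 -> H5 at depth 28
  add 57.64.0.0/12 -> H1 at depth 12
  lookup 57.64.3.161: bits 001110010100 walk d0:-→d1:-→d2:-→d3:-→d4:-→d5:-→d6:-→d7:-→d8:-→d9:-→d10:-→d11:-→d12:H1 -> H1
  del 28.128.0.0/12 (clear depth 12)
  add 163.123.220.240/28 -> H4 at depth 28
  add 0.0.0.0/0 -> H1 at depth 0
  lookup 57.79.4.101: bits 0011100101001111000001000110 walk d0:H1→d1:-→d2:-→d3:-→d4:-→d5:-→d6:-→d7:-→d8:-→d9:-→d10:-→d11:-→d12:H1→d13:-→d14:-→d15:-→d16:-→d17:-→d18:-→d19:-→d20:-→d21:-→d22:-→d23:-→d24:-→d25:-→d26:-→d27:-→d28:H5 -> H5
  lookup 57.64.8.238: bits 001110010100 walk d0:H1→d1:-→d2:-→d3:-→d4:-→d5:-→d6:-→d7:-→d8:-→d9:-→d10:-→d11:-→d12:H1 -> H1
  lookup 163.123.220.247: bits 1010001101111011110111001111 walk d0:H1→d1:-→d2:-→d3:-→d4:-→d5:-→d6:-→d7:-→d8:-→d9:-→d10:-→d11:-→d12:-→d13:-→d14:-→d15:-→d16:-→d17:-→d18:-→d19:-→d20:-→d21:-→d22:-→d23:-→d24:-→d25:-→d26:-→d27:-→d28:H4 -> H4
  add 57.79.0.0/20 -> H2 at depth 20
  lookup 57.79.0.144: bits 001110010100111100000 walk d0:H1→d1:-→d2:-→d3:-→d4:-→d5:-→d6:-→d7:-→d8:-→d9:-→d10:-→d11:-→d12:H1→d13:-→d14:-→d15:-→d16:-→d17:-→d18:-→d19:-→d20:H2→d21:- -> H2
  lookup 57.79.4.99: bits 0011100101001111000001000110 walk d0:H1→d1:-→d2:-→d3:-→d4:-→d5:-→d6:-→d7:-→d8:-→d9:-→d10:-→d11:-→d12:H1→d13:-→d14:-→d15:-→d16:-→d17:-→d18:-→d19:-→d20:H2→d21:-→d22:-→d23:-→d24:-→d25:-→d26:-→d27:-→d28:H5 -> H5
  add 28.137.0.0/16 -> H2 at depth 16
  lookup 28.137.2.179: bits 0001110010001001 walk d0:H1→d1:-→d2:-→d3:-→d4:-→d5:-→d6:-→d7:-→d8:-→d9:-→d10:-→d11:-→d12:-→d13:-→d14:-→d15:-→d16:H2 -> H2
  add 163.123.0.0/16 -> H3 at depth 16
  add 57.79.0.0/20 -> H6 at depth 20
  lookup 57.64.0.14: bits 001110010100 walk d0:H1→d1:-→d2:-→d3:-→d4:-→d5:-→d6:-→d7:-→d8:-→d9:-→d10:-→d11:-→d12:H1 -> H1
  add 163.123.220.240/28 -> H0 at depth 28
  add 163.123.220.247/32 -> H3 at depth 32
  lookup 57.79.0.212: bits 001110010100111100000 walk d0:H1→d1:-→d2:-→d3:-→d4:-→d5:-→d6:-→d7:-→d8:-→d9:-→d10:-→d11:-→d12:H1→d13:-→d14:-→d15:-→d16:-→d17:-→d18:-→d19:-→d20:H6→d21:- -> H6
  add 28.137.183.51/32 -> H4 at depth 32
  lookup 163.123.0.112: bits 1010001101111011 walk d0:H1→d1:-→d2:-→d3:-→d4:-→d5:-→d6:-→d7:-→d8:-→d9:-→d10:-→d11:-→d12:-→d13:-→d14:-→d15:-→d16:H3 -> H3
  add 0.0.0.0/3 -> H3 at depth 3
  add 163.0.0.0/8 -> H1 at depth 8
  lookup 163.123.220.247: bits 10100011011110111101110011110111 walk d0:H1→d1:-→d2:-→d3:-→d4:-→d5:-→d6:-→d7:-→d8:H1→d9:-→d10:-→d11:-→d12:-→d13:-→d14:-→d15:-→d16:H3→d17:-→d18:-→d19:-→d20:-→d21:-→d22:-→d23:-→d24:-→d25:-→d26:-→d27:-→d28:H0→d29:-→d30:-→d31:-→d32:H3 -> H3
  add 28.128.0.0/12 -> H0 at depth 12
  add 163.123.220.0/24 -> H5 at depth 24
  add 57.79.4.100/32 -> H4 at depth 32
  add 163.0.0.0/8 -> H2 at depth 8
  add 28.137.0.0/16 -> H4 at depth 16

== LOOKUPS ==
["H1","H5","H1","H4","H2","H5","H2","H1","H6","H3","H3"]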